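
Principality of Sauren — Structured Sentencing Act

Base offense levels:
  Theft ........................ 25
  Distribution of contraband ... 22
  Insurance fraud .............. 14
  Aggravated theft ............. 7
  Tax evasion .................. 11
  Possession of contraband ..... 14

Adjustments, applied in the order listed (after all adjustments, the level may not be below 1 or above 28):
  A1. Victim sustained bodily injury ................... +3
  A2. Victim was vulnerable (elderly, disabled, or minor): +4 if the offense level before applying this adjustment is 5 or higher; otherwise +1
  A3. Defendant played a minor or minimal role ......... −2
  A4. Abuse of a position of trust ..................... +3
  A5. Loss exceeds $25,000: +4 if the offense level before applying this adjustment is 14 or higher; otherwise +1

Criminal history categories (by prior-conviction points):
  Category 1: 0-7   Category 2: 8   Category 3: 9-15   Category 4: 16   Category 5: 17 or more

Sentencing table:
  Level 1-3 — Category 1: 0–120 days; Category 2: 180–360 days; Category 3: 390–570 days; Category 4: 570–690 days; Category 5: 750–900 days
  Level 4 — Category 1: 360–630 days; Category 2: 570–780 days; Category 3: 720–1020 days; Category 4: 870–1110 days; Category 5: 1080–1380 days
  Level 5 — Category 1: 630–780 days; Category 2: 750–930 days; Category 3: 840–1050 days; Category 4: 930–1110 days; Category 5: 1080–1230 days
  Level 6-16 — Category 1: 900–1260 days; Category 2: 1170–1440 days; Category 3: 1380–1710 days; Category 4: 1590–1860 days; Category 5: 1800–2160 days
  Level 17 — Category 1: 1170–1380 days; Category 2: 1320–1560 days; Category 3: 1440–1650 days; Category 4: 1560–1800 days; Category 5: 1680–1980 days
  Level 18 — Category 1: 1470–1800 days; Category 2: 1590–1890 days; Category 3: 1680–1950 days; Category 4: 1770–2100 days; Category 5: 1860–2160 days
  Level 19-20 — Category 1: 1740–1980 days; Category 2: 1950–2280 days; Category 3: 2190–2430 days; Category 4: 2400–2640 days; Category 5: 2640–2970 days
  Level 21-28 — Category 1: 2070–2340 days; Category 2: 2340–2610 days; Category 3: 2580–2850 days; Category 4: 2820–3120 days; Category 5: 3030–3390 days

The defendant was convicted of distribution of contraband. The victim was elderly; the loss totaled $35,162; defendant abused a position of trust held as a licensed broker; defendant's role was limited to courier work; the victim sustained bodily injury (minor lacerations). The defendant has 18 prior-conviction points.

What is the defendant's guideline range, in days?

3030-3390 days

Base offense level for distribution of contraband: 22.
A1 applies: 22 + 3 = 25.
A2 applies (level before this adjustment is 25 ≥ 5, so +4): 25 + 4 = 29.
A3 applies: 29 − 2 = 27.
A4 applies: 27 + 3 = 30.
A5 applies (level before this adjustment is 30 ≥ 14, so +4): 30 + 4 = 34.
Level 34 exceeds the maximum of 28; capped at 28.
Final offense level: 28.
Criminal history: 18 prior points → Category 5 (17+).
Level 28 falls in the 21-28 band.
Grid: Level 21-28 × Category 5 = 3030-3390 days.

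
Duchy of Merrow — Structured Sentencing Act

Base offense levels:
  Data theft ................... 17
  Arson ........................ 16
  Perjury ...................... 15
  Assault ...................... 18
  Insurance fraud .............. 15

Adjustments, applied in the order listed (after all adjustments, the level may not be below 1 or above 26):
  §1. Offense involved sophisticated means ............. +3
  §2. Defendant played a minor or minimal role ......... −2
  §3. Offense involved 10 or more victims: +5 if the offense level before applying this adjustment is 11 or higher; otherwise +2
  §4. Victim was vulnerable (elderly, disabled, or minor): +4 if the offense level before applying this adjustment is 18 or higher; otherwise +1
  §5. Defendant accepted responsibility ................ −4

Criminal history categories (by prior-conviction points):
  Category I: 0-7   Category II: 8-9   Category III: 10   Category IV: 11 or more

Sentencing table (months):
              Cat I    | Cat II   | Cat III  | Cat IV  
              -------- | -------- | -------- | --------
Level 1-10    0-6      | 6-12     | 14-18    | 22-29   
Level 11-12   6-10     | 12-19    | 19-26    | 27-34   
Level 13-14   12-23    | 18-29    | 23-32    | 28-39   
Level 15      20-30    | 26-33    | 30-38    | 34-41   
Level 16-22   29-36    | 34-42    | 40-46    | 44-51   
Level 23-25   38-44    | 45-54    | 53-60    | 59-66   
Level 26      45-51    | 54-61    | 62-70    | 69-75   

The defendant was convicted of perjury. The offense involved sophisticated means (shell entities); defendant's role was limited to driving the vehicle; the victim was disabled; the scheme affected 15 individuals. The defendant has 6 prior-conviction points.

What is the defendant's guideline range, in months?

38-44 months

Base offense level for perjury: 15.
§1 applies: 15 + 3 = 18.
§2 applies: 18 − 2 = 16.
§3 applies (level before this adjustment is 16 ≥ 11, so +5): 16 + 5 = 21.
§4 applies (level before this adjustment is 21 ≥ 18, so +4): 21 + 4 = 25.
Final offense level: 25.
Criminal history: 6 prior points → Category I (0-7).
Level 25 falls in the 23-25 band.
Grid: Level 23-25 × Category I = 38-44 months.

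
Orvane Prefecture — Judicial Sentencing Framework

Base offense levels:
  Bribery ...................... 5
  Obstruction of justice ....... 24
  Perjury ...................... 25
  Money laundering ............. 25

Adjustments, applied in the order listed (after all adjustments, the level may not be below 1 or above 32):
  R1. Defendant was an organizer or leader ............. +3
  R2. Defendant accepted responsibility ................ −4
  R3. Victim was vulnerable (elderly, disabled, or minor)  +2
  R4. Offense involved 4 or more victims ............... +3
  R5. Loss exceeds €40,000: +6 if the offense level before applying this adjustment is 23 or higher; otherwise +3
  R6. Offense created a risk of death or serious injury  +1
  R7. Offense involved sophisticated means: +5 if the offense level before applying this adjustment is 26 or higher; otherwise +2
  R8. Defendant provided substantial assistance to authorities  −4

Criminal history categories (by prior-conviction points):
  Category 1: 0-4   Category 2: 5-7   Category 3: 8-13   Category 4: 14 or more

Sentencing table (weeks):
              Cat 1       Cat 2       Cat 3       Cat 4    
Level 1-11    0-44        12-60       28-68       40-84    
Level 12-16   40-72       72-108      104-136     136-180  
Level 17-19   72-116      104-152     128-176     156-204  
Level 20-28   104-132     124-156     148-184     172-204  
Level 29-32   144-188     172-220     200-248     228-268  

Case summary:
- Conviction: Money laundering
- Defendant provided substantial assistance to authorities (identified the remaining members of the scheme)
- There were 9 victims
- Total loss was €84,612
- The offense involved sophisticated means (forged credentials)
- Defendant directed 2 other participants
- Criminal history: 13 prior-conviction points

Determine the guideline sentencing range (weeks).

Base offense level for money laundering: 25.
R1 applies: 25 + 3 = 28.
R2 does not apply.
R4 applies: 28 + 3 = 31.
R5 applies (level before this adjustment is 31 ≥ 23, so +6): 31 + 6 = 37.
R7 applies (level before this adjustment is 37 ≥ 26, so +5): 37 + 5 = 42.
R8 applies: 42 − 4 = 38.
Level 38 exceeds the maximum of 32; capped at 32.
Final offense level: 32.
Criminal history: 13 prior points → Category 3 (8-13).
Level 32 falls in the 29-32 band.
Grid: Level 29-32 × Category 3 = 200-248 weeks.

200-248 weeks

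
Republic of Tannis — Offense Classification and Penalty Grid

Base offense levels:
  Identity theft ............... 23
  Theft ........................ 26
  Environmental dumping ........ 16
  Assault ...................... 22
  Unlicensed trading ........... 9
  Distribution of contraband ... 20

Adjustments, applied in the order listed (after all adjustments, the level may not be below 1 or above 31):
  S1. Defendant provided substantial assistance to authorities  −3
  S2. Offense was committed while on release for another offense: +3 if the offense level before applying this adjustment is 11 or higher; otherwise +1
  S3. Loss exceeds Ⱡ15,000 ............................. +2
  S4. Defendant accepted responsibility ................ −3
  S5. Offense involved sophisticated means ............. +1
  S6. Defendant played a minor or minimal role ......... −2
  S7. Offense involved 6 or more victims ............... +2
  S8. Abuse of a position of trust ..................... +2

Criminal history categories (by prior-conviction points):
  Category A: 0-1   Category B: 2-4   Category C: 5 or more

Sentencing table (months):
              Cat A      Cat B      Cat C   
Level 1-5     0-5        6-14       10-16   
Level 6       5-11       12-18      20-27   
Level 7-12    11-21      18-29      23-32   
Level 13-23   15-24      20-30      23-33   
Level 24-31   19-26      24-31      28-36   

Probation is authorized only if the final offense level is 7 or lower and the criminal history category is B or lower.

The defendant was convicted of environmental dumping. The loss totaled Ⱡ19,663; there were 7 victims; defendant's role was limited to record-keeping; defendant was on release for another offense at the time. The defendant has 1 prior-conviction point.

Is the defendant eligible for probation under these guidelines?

No

Base offense level for environmental dumping: 16.
S1 does not apply.
S2 applies (level before this adjustment is 16 ≥ 11, so +3): 16 + 3 = 19.
S3 applies: 19 + 2 = 21.
S4 does not apply.
S6 applies: 21 − 2 = 19.
S7 applies: 19 + 2 = 21.
Final offense level: 21.
Criminal history: 1 prior point → Category A (0-1).
Level 21 falls in the 13-23 band.
Grid: Level 13-23 × Category A = 15-24 months.
Probation check: level 21 > 7 and category A ≤ B → not eligible.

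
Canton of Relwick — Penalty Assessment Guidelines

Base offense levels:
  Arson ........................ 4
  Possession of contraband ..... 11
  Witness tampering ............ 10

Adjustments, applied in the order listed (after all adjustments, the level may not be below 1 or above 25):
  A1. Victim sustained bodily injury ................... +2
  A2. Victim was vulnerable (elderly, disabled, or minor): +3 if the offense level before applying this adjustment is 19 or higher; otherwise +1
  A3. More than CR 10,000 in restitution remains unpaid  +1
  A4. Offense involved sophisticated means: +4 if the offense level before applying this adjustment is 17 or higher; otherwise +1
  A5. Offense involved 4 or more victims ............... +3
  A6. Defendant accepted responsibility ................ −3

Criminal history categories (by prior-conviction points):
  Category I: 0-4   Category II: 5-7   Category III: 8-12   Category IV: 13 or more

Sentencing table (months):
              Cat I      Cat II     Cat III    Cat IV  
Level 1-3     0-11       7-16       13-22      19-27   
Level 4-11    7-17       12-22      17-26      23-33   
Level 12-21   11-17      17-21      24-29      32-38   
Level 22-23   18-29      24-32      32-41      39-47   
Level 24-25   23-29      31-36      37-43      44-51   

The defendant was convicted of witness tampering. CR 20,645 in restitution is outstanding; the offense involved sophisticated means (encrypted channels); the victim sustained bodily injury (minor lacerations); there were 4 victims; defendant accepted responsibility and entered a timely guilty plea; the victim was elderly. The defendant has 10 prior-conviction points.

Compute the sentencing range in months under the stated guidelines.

Base offense level for witness tampering: 10.
A1 applies: 10 + 2 = 12.
A2 applies (level before this adjustment is 12 < 19, so +1): 12 + 1 = 13.
A3 applies: 13 + 1 = 14.
A4 applies (level before this adjustment is 14 < 17, so +1): 14 + 1 = 15.
A5 applies: 15 + 3 = 18.
A6 applies: 18 − 3 = 15.
Final offense level: 15.
Criminal history: 10 prior points → Category III (8-12).
Level 15 falls in the 12-21 band.
Grid: Level 12-21 × Category III = 24-29 months.

24-29 months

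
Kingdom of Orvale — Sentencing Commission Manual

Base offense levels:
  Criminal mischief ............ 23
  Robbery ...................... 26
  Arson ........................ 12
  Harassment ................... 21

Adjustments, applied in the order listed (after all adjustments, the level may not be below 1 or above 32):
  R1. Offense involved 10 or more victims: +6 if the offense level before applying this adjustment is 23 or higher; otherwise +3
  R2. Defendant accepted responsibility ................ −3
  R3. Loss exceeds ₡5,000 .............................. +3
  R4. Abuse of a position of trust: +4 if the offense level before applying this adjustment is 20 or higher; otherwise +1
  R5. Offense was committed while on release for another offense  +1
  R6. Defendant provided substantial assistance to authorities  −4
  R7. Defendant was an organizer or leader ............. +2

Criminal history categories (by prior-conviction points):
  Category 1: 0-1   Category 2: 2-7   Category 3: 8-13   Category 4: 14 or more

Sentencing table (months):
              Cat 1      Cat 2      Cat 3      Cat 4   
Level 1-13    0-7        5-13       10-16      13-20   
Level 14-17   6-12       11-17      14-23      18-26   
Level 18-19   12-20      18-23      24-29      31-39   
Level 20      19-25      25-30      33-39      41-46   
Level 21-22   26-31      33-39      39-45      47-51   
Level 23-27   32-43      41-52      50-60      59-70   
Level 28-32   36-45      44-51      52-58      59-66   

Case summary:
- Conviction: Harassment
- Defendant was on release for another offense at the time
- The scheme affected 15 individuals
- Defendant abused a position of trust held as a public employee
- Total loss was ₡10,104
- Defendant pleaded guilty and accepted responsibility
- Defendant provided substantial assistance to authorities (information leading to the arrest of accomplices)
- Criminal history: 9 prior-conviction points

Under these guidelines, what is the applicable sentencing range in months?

Base offense level for harassment: 21.
R1 applies (level before this adjustment is 21 < 23, so +3): 21 + 3 = 24.
R2 applies: 24 − 3 = 21.
R3 applies: 21 + 3 = 24.
R4 applies (level before this adjustment is 24 ≥ 20, so +4): 24 + 4 = 28.
R5 applies: 28 + 1 = 29.
R6 applies: 29 − 4 = 25.
R7 does not apply.
Final offense level: 25.
Criminal history: 9 prior points → Category 3 (8-13).
Level 25 falls in the 23-27 band.
Grid: Level 23-27 × Category 3 = 50-60 months.

50-60 months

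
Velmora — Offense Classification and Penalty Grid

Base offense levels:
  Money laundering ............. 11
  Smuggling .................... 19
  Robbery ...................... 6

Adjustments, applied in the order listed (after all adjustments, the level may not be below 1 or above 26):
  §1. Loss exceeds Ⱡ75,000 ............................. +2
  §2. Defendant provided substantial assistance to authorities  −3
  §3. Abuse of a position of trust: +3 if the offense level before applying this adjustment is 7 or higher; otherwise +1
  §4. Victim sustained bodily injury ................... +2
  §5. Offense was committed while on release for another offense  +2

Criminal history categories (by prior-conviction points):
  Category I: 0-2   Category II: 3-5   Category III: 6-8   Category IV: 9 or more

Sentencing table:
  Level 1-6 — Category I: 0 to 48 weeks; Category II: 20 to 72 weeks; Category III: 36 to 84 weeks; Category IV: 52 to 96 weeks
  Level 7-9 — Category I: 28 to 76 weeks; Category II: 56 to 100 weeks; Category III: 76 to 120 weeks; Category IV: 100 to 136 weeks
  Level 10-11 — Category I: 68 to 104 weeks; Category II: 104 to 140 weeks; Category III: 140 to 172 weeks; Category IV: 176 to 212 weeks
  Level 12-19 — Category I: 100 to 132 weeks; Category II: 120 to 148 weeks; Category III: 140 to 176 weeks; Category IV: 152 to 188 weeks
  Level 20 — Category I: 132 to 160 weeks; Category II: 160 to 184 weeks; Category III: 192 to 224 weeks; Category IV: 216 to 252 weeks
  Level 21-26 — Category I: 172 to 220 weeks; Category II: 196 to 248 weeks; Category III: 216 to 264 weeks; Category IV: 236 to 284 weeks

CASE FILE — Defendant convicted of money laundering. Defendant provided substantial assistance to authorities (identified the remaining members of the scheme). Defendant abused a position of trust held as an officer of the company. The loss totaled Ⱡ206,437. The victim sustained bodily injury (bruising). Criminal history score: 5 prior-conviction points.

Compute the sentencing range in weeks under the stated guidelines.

Base offense level for money laundering: 11.
§1 applies: 11 + 2 = 13.
§2 applies: 13 − 3 = 10.
§3 applies (level before this adjustment is 10 ≥ 7, so +3): 10 + 3 = 13.
§4 applies: 13 + 2 = 15.
Final offense level: 15.
Criminal history: 5 prior points → Category II (3-5).
Level 15 falls in the 12-19 band.
Grid: Level 12-19 × Category II = 120-148 weeks.

120-148 weeks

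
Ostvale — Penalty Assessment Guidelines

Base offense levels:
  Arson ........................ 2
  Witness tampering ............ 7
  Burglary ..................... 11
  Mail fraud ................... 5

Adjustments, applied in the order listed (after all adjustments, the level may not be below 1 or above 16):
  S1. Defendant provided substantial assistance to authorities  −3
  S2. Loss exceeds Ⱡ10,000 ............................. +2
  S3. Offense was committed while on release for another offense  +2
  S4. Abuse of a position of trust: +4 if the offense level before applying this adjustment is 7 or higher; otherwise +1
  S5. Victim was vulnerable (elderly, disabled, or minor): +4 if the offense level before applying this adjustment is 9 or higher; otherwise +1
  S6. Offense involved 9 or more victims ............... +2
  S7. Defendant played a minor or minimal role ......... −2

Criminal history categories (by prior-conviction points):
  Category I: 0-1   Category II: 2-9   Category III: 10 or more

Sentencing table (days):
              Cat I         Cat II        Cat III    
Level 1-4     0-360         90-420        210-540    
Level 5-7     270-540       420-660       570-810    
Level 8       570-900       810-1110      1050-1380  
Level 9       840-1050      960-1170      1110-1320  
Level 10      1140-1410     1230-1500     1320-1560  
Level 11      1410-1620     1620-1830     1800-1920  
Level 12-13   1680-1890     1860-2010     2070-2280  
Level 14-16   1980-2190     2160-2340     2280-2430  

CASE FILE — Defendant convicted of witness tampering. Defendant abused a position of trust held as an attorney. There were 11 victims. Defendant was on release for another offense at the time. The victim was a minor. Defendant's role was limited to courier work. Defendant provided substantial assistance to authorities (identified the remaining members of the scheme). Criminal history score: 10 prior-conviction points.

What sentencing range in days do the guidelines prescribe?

1050-1380 days

Base offense level for witness tampering: 7.
S1 applies: 7 − 3 = 4.
S3 applies: 4 + 2 = 6.
S4 applies (level before this adjustment is 6 < 7, so +1): 6 + 1 = 7.
S5 applies (level before this adjustment is 7 < 9, so +1): 7 + 1 = 8.
S6 applies: 8 + 2 = 10.
S7 applies: 10 − 2 = 8.
Final offense level: 8.
Criminal history: 10 prior points → Category III (10+).
Level 8 falls in the 8 band.
Grid: Level 8 × Category III = 1050-1380 days.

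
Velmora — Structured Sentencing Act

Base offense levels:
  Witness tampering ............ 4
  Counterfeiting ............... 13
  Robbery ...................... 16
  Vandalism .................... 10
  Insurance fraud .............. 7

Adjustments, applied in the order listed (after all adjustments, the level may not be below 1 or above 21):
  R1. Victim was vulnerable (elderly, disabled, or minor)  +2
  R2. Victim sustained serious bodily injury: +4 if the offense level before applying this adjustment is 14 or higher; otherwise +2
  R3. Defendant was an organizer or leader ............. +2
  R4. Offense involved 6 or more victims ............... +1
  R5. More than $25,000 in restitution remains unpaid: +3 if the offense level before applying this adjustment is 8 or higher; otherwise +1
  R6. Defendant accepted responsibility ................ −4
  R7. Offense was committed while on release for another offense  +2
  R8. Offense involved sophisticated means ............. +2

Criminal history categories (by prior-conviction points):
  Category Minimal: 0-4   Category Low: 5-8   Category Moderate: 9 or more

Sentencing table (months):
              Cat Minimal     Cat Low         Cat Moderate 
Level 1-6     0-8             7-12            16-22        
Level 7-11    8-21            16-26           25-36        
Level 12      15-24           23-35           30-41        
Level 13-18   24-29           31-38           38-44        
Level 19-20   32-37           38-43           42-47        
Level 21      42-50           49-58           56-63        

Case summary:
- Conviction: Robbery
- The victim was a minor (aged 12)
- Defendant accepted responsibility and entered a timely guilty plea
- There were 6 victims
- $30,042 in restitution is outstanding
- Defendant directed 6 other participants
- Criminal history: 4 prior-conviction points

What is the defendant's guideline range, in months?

32-37 months

Base offense level for robbery: 16.
R1 applies: 16 + 2 = 18.
R2 does not apply.
R3 applies: 18 + 2 = 20.
R4 applies: 20 + 1 = 21.
R5 applies (level before this adjustment is 21 ≥ 8, so +3): 21 + 3 = 24.
R6 applies: 24 − 4 = 20.
Final offense level: 20.
Criminal history: 4 prior points → Category Minimal (0-4).
Level 20 falls in the 19-20 band.
Grid: Level 19-20 × Category Minimal = 32-37 months.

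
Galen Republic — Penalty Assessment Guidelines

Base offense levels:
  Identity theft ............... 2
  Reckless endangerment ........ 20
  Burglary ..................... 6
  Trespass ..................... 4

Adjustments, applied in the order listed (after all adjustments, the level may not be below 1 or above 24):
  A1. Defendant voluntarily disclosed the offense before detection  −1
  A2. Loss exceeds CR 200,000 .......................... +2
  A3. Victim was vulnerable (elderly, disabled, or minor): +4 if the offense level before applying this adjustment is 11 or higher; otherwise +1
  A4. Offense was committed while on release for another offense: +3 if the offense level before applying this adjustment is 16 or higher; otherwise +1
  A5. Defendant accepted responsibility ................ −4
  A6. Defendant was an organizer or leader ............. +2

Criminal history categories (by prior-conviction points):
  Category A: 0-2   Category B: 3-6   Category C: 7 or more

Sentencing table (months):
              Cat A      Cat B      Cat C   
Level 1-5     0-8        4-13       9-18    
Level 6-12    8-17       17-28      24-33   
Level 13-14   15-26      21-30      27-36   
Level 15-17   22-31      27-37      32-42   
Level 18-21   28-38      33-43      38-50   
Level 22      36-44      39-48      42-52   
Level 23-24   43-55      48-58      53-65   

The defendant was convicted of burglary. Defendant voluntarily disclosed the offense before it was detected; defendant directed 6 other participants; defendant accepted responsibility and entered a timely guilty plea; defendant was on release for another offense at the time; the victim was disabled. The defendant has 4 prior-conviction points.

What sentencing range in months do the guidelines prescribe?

4-13 months

Base offense level for burglary: 6.
A1 applies: 6 − 1 = 5.
A3 applies (level before this adjustment is 5 < 11, so +1): 5 + 1 = 6.
A4 applies (level before this adjustment is 6 < 16, so +1): 6 + 1 = 7.
A5 applies: 7 − 4 = 3.
A6 applies: 3 + 2 = 5.
Final offense level: 5.
Criminal history: 4 prior points → Category B (3-6).
Level 5 falls in the 1-5 band.
Grid: Level 1-5 × Category B = 4-13 months.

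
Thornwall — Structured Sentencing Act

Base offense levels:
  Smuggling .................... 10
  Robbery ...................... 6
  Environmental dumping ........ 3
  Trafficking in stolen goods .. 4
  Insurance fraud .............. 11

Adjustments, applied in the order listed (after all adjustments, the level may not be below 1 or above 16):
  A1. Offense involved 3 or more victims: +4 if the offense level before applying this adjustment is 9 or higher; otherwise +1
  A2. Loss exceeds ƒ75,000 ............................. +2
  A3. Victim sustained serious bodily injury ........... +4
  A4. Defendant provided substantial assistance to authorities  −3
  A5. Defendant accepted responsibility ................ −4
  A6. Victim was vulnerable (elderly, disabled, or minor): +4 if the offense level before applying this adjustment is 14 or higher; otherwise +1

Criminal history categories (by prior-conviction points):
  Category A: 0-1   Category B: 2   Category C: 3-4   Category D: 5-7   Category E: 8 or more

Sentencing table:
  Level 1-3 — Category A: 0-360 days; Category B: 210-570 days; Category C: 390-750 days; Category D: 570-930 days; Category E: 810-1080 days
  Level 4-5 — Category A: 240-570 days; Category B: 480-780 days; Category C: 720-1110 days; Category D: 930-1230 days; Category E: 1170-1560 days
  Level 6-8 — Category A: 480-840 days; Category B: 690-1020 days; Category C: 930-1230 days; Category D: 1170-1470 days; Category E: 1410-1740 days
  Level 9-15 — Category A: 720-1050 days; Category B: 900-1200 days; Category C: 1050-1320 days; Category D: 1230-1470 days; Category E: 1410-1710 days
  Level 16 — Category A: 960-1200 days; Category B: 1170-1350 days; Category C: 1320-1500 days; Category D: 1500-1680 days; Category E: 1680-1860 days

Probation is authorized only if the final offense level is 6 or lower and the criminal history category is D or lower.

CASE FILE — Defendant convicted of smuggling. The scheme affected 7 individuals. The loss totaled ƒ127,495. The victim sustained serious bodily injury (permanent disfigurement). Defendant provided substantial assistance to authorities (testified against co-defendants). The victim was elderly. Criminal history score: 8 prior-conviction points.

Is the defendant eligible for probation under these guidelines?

No

Base offense level for smuggling: 10.
A1 applies (level before this adjustment is 10 ≥ 9, so +4): 10 + 4 = 14.
A2 applies: 14 + 2 = 16.
A3 applies: 16 + 4 = 20.
A4 applies: 20 − 3 = 17.
A5 does not apply.
A6 applies (level before this adjustment is 17 ≥ 14, so +4): 17 + 4 = 21.
Level 21 exceeds the maximum of 16; capped at 16.
Final offense level: 16.
Criminal history: 8 prior points → Category E (8+).
Level 16 falls in the 16 band.
Grid: Level 16 × Category E = 1680-1860 days.
Probation check: level 16 > 6 and category E > D → not eligible.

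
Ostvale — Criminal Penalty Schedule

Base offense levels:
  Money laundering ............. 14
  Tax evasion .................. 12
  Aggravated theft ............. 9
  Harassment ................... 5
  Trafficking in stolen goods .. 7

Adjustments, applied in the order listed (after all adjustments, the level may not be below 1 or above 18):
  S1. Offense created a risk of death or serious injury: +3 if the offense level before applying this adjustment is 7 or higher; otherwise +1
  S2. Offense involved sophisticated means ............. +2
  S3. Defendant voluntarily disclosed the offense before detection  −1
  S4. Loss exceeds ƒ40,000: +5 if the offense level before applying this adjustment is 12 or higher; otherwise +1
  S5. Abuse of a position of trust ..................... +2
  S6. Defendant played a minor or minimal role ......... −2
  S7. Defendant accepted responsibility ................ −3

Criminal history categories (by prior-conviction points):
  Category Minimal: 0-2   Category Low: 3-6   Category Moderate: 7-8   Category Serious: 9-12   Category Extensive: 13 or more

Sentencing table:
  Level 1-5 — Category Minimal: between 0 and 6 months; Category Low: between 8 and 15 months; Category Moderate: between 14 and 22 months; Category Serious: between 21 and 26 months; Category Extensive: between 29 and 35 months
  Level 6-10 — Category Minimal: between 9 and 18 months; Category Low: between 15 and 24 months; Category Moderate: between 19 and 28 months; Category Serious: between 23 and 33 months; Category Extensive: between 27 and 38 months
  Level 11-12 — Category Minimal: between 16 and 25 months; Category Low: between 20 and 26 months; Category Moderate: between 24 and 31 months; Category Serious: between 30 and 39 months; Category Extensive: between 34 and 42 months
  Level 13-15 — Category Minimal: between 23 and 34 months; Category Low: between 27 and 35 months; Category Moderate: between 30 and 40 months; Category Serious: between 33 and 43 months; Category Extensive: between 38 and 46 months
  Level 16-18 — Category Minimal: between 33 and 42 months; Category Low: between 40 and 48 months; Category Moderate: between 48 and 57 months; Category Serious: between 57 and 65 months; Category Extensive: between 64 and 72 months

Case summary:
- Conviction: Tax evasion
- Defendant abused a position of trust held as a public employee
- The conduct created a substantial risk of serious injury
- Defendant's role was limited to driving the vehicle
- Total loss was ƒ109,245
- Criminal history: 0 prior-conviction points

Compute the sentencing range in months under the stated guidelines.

33-42 months

Base offense level for tax evasion: 12.
S1 applies (level before this adjustment is 12 ≥ 7, so +3): 12 + 3 = 15.
S2 does not apply.
S4 applies (level before this adjustment is 15 ≥ 12, so +5): 15 + 5 = 20.
S5 applies: 20 + 2 = 22.
S6 applies: 22 − 2 = 20.
Level 20 exceeds the maximum of 18; capped at 18.
Final offense level: 18.
Criminal history: 0 prior points → Category Minimal (0-2).
Level 18 falls in the 16-18 band.
Grid: Level 16-18 × Category Minimal = 33-42 months.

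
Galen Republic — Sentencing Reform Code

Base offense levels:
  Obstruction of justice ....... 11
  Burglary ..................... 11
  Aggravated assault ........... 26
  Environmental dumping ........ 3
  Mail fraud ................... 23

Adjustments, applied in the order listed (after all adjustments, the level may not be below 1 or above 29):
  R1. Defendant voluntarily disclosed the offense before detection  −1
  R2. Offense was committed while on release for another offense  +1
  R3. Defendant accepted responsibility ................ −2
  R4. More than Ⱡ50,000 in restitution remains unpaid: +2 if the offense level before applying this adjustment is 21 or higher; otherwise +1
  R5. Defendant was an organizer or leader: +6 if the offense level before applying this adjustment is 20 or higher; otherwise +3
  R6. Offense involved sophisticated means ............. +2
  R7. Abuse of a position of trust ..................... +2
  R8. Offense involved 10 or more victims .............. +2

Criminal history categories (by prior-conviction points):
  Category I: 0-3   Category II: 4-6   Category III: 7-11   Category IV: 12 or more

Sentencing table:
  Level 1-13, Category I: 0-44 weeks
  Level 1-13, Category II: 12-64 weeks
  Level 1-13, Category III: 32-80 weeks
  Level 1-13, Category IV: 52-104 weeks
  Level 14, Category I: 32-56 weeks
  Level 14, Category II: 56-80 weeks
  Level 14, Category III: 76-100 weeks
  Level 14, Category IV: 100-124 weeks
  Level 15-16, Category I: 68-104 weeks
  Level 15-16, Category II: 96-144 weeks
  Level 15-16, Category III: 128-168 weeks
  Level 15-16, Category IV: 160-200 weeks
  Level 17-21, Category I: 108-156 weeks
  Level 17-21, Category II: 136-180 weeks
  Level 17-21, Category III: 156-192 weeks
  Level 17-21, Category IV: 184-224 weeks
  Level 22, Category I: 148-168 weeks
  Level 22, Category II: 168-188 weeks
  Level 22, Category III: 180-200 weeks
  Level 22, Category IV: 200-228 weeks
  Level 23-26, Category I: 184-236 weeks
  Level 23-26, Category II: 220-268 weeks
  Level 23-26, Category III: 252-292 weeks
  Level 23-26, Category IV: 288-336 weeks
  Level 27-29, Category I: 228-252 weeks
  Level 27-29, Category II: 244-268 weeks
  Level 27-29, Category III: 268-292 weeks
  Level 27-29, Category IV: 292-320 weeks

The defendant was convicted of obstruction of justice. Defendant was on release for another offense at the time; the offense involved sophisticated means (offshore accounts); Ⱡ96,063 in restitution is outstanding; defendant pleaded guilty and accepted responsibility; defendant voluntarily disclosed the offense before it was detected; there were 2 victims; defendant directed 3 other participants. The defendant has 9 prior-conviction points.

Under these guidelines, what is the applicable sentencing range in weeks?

Base offense level for obstruction of justice: 11.
R1 applies: 11 − 1 = 10.
R2 applies: 10 + 1 = 11.
R3 applies: 11 − 2 = 9.
R4 applies (level before this adjustment is 9 < 21, so +1): 9 + 1 = 10.
R5 applies (level before this adjustment is 10 < 20, so +3): 10 + 3 = 13.
R6 applies: 13 + 2 = 15.
R7 does not apply.
Final offense level: 15.
Criminal history: 9 prior points → Category III (7-11).
Level 15 falls in the 15-16 band.
Grid: Level 15-16 × Category III = 128-168 weeks.

128-168 weeks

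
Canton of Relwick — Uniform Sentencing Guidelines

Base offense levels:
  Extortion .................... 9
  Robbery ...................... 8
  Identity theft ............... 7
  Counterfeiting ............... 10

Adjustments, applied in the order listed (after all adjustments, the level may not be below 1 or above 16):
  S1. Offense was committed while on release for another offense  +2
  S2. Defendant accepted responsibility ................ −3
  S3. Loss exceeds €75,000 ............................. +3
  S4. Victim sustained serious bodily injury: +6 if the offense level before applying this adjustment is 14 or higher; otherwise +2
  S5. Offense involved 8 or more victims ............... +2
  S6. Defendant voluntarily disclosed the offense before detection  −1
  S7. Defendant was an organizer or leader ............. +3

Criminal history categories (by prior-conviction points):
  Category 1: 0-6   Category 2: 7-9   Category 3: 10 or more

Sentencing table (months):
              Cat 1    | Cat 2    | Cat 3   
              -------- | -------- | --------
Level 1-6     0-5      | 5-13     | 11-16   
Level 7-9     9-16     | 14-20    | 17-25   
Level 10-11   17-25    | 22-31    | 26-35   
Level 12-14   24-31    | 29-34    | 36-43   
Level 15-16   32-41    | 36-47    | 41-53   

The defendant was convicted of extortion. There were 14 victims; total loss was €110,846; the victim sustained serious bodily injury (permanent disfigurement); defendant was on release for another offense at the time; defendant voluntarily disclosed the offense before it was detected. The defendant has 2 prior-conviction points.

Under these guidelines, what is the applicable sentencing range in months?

32-41 months

Base offense level for extortion: 9.
S1 applies: 9 + 2 = 11.
S2 does not apply.
S3 applies: 11 + 3 = 14.
S4 applies (level before this adjustment is 14 ≥ 14, so +6): 14 + 6 = 20.
S5 applies: 20 + 2 = 22.
S6 applies: 22 − 1 = 21.
S7 does not apply.
Level 21 exceeds the maximum of 16; capped at 16.
Final offense level: 16.
Criminal history: 2 prior points → Category 1 (0-6).
Level 16 falls in the 15-16 band.
Grid: Level 15-16 × Category 1 = 32-41 months.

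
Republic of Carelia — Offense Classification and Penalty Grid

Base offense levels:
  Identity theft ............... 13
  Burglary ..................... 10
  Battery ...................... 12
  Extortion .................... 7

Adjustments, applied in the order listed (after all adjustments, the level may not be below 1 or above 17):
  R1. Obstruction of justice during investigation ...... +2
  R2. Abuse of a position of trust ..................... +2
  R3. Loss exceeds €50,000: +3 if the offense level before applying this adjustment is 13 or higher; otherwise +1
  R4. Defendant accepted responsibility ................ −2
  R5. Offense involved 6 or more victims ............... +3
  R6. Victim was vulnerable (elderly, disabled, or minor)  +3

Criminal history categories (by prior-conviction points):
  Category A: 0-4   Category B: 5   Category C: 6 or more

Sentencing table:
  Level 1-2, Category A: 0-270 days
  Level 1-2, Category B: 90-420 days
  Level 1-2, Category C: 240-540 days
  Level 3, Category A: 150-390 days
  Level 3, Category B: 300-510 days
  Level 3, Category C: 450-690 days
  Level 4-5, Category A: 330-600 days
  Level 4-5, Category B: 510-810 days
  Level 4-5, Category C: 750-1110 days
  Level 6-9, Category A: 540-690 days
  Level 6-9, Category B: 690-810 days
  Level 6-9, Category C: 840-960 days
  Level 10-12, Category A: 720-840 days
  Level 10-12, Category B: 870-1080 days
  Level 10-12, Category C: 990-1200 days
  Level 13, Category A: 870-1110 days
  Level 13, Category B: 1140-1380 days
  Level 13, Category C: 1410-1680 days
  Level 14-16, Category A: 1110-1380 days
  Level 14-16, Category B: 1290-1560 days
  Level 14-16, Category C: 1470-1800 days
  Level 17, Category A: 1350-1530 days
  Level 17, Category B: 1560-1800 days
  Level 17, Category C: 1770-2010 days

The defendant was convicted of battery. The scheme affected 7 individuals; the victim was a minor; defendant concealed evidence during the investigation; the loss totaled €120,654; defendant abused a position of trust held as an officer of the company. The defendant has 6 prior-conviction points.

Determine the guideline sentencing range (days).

1770-2010 days

Base offense level for battery: 12.
R1 applies: 12 + 2 = 14.
R2 applies: 14 + 2 = 16.
R3 applies (level before this adjustment is 16 ≥ 13, so +3): 16 + 3 = 19.
R5 applies: 19 + 3 = 22.
R6 applies: 22 + 3 = 25.
Level 25 exceeds the maximum of 17; capped at 17.
Final offense level: 17.
Criminal history: 6 prior points → Category C (6+).
Level 17 falls in the 17 band.
Grid: Level 17 × Category C = 1770-2010 days.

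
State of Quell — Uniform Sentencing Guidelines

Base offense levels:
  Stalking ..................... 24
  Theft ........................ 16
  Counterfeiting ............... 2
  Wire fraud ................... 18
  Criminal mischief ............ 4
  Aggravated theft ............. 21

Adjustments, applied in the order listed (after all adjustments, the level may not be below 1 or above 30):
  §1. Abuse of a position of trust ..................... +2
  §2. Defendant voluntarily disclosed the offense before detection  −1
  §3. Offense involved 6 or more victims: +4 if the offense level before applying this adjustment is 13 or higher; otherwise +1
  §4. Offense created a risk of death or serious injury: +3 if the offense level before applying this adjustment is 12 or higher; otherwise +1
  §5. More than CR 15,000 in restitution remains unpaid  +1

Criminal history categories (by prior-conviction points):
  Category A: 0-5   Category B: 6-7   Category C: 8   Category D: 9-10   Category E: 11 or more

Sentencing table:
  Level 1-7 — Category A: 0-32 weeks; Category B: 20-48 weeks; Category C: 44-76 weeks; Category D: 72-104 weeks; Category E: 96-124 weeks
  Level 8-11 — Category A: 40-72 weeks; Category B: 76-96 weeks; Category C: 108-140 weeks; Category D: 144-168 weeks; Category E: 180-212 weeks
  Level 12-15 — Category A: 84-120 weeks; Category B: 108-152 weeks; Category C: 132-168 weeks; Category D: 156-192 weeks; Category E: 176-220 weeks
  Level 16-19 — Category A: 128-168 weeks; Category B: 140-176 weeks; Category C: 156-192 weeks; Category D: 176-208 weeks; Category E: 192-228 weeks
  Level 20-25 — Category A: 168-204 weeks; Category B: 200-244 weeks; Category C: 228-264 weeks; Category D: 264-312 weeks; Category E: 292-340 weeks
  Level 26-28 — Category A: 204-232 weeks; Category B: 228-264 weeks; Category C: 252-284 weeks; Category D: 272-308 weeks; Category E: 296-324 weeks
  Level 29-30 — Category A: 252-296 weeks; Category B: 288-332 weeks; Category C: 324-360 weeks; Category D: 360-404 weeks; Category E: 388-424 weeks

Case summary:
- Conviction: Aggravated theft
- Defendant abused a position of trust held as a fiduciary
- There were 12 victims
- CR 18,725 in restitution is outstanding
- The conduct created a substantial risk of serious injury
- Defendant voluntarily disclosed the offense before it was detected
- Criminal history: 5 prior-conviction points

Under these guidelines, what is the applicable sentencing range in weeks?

252-296 weeks

Base offense level for aggravated theft: 21.
§1 applies: 21 + 2 = 23.
§2 applies: 23 − 1 = 22.
§3 applies (level before this adjustment is 22 ≥ 13, so +4): 22 + 4 = 26.
§4 applies (level before this adjustment is 26 ≥ 12, so +3): 26 + 3 = 29.
§5 applies: 29 + 1 = 30.
Final offense level: 30.
Criminal history: 5 prior points → Category A (0-5).
Level 30 falls in the 29-30 band.
Grid: Level 29-30 × Category A = 252-296 weeks.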